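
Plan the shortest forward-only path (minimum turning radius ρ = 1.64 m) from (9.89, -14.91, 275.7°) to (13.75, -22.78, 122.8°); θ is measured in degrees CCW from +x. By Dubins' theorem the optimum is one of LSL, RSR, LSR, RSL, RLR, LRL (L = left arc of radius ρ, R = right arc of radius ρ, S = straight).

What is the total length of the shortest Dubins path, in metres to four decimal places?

14.2689 m

Let ψ = atan2(Δy, Δx) = atan2(-7.87, 3.86) = -63.8734° be the start→goal bearing.
Normalize: d = |goal − start| / ρ = 8.765643/1.64 = 5.344904, α = (θ_start − ψ) mod 360° = 339.5734° = 5.926674 rad, β = (θ_goal − ψ) mod 360° = 186.6734° = 3.258066 rad.
Common terms: sin α = -0.349007, cos α = 0.937120, sin β = -0.116210, cos β = -0.993225, cos(α−β) = -0.890213, d² = 28.568003. Work in radians in the unit-radius frame; every candidate has L = ρ·(t + p + q).
LSL: p² = 2 + d² − 2cos(α−β) + 2d(sin α − sin β) = 29.859878; p = √p² = 5.464419; φ = atan2(cos β − cos α, d + sin α − sin β) = -0.361050 rad; t = (φ − α) mod 2π = 6.278646 rad, q = (β − φ) mod 2π = 3.619116 rad → L = 1.64·(6.278646 + 5.464419 + 3.619116) = 1.64·15.362181 = 25.193978 m
RSR: p² = 2 + d² − 2cos(α−β) + 2d(sin β − sin α) = 34.836979; p = √p² = 5.902286; φ = atan2(cos α − cos β, d − sin α + sin β) = 0.333181 rad; t = (α − φ) mod 2π = 5.593494 rad, q = (φ − β) mod 2π = 3.358300 rad → L = 1.64·(5.593494 + 5.902286 + 3.358300) = 1.64·14.854080 = 24.360691 m
LSR: p² = d² − 2 + 2cos(α−β) + 2d(sin α + sin β) = 19.814498; p = √p² = 4.451348; φ = atan2(−cos α − cos β, d + sin α + sin β) − atan2(−2, p) = 0.433770 rad; t = (φ − α) mod 2π = 0.790281 rad, q = (φ − β) mod 2π = 3.458890 rad → L = 1.64·(0.790281 + 4.451348 + 3.458890) = 1.64·8.700519 = 14.268851 m
RSL: p² = d² − 2 + 2cos(α−β) − 2d(sin α + sin β) = 29.760656; p = √p² = 5.455333; φ = atan2(cos α + cos β, d − sin α − sin β) − atan2(2, p) = -0.361054 rad; t = (α − φ) mod 2π = 0.004543 rad, q = (β − φ) mod 2π = 3.619120 rad → L = 1.64·(0.004543 + 5.455333 + 3.619120) = 1.64·9.078996 = 14.889554 m
RLR: c = (6 − d² + 2cos(α−β) + 2d(sin α − sin β))/8 = -3.354622, |c| > 1 → infeasible
LRL: c = (6 − d² + 2cos(α−β) − 2d(sin α − sin β))/8 = -2.732485, |c| > 1 → infeasible
Shortest: LSR with L = 14.268851 m ≈ 14.2689 m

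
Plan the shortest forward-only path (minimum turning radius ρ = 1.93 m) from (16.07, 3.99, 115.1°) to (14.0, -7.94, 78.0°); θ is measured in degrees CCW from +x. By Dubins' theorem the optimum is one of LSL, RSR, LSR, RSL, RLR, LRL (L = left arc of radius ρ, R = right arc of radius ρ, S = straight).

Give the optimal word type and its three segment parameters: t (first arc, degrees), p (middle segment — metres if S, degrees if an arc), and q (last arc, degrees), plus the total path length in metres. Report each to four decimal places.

Let ψ = atan2(Δy, Δx) = atan2(-11.93, -2.07) = -99.8435° be the start→goal bearing.
Normalize: d = |goal − start| / ρ = 12.108253/1.93 = 6.273706, α = (θ_start − ψ) mod 360° = 214.9435° = 3.751472 rad, β = (θ_goal − ψ) mod 360° = 177.8435° = 3.103955 rad.
Common terms: sin α = -0.572769, cos α = -0.819717, sin β = 0.037629, cos β = -0.999292, cos(α−β) = 0.797584, d² = 39.359392. Work in radians in the unit-radius frame; every candidate has L = ρ·(t + p + q).
LSL: p² = 2 + d² − 2cos(α−β) + 2d(sin α − sin β) = 32.105315; p = √p² = 5.666155; φ = atan2(cos β − cos α, d + sin α − sin β) = -0.031698 rad; t = (φ − α) mod 2π = 2.500016 rad, q = (β − φ) mod 2π = 3.135653 rad → L = 1.93·(2.500016 + 5.666155 + 3.135653) = 1.93·11.301823 = 21.812519 m
RSR: p² = 2 + d² − 2cos(α−β) + 2d(sin β − sin α) = 47.423134; p = √p² = 6.886446; φ = atan2(cos α − cos β, d − sin α + sin β) = 0.026079 rad; t = (α − φ) mod 2π = 3.725392 rad, q = (φ − β) mod 2π = 3.205310 rad → L = 1.93·(3.725392 + 6.886446 + 3.205310) = 1.93·13.817148 = 26.667096 m
LSR: p² = d² − 2 + 2cos(α−β) + 2d(sin α + sin β) = 32.239943; p = √p² = 5.678023; φ = atan2(−cos α − cos β, d + sin α + sin β) − atan2(−2, p) = 0.645626 rad; t = (φ − α) mod 2π = 3.177339 rad, q = (φ − β) mod 2π = 3.824856 rad → L = 1.93·(3.177339 + 5.678023 + 3.824856) = 1.93·12.680218 = 24.472820 m
RSL: p² = d² − 2 + 2cos(α−β) − 2d(sin α + sin β) = 45.669177; p = √p² = 6.757897; φ = atan2(cos α + cos β, d − sin α − sin β) − atan2(2, p) = -0.548794 rad; t = (α − φ) mod 2π = 4.300266 rad, q = (β − φ) mod 2π = 3.652749 rad → L = 1.93·(4.300266 + 6.757897 + 3.652749) = 1.93·14.710913 = 28.392061 m
RLR: c = (6 − d² + 2cos(α−β) + 2d(sin α − sin β))/8 = -4.927892, |c| > 1 → infeasible
LRL: c = (6 − d² + 2cos(α−β) − 2d(sin α − sin β))/8 = -3.013164, |c| > 1 → infeasible
Shortest: LSL with L = 21.812519 m ≈ 21.8125 m
Convert LSL to answer units (arcs ×180/π): t = 2.500016·180/π = 143.2403°, p = ρ·p = 1.93·5.666155 = 10.9357 m, q = 3.135653·180/π = 179.6597°, L = 21.8125 m.

LSL: t = 143.2403°, p = 10.9357 m, q = 179.6597°, L = 21.8125 m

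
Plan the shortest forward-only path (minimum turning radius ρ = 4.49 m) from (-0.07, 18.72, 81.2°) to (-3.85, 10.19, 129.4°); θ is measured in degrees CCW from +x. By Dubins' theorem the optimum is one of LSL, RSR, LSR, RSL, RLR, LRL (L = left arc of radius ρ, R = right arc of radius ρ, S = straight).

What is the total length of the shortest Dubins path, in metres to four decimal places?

31.3242 m

Let ψ = atan2(Δy, Δx) = atan2(-8.53, -3.78) = -113.9001° be the start→goal bearing.
Normalize: d = |goal − start| / ρ = 9.330021/4.49 = 2.077956, α = (θ_start − ψ) mod 360° = 195.1001° = 3.405140 rad, β = (θ_goal − ψ) mod 360° = 243.3001° = 4.246388 rad.
Common terms: sin α = -0.260507, cos α = -0.965472, sin β = -0.893372, cos β = -0.449317, cos(α−β) = 0.666532, d² = 4.317900. Work in radians in the unit-radius frame; every candidate has L = ρ·(t + p + q).
LSL: p² = 2 + d² − 2cos(α−β) + 2d(sin α − sin β) = 7.614969; p = √p² = 2.759523; φ = atan2(cos β − cos α, d + sin α − sin β) = 0.188153 rad; t = (φ − α) mod 2π = 3.066199 rad, q = (β − φ) mod 2π = 4.058235 rad → L = 4.49·(3.066199 + 2.759523 + 4.058235) = 4.49·9.883957 = 44.378968 m
RSR: p² = 2 + d² − 2cos(α−β) + 2d(sin β − sin α) = 2.354702; p = √p² = 1.534504; φ = atan2(cos α − cos β, d − sin α + sin β) = -0.343056 rad; t = (α − φ) mod 2π = 3.748195 rad, q = (φ − β) mod 2π = 1.693741 rad → L = 4.49·(3.748195 + 1.534504 + 1.693741) = 4.49·6.976440 = 31.324217 m
LSR: p² = d² − 2 + 2cos(α−β) + 2d(sin α + sin β) = -1.144455 < 0 → infeasible
RSL: p² = d² − 2 + 2cos(α−β) − 2d(sin α + sin β) = 8.446385; p = √p² = 2.906267; φ = atan2(cos α + cos β, d − sin α − sin β) − atan2(2, p) = -1.015375 rad; t = (α − φ) mod 2π = 4.420515 rad, q = (β − φ) mod 2π = 5.261763 rad → L = 4.49·(4.420515 + 2.906267 + 5.261763) = 4.49·12.588545 = 56.522565 m
RLR: c = (6 − d² + 2cos(α−β) + 2d(sin α − sin β))/8 = 0.705662; p = 2π − arccos c = 5.495746 rad; φ = atan2(cos α − cos β, d − sin α + sin β) = -0.343056 rad; t = (α − φ + p/2) mod 2π = 0.212883 rad, q = (α − β − t + p) mod 2π = 4.441615 rad → L = 4.49·(0.212883 + 5.495746 + 4.441615) = 4.49·10.150244 = 45.574596 m
LRL: c = (6 − d² + 2cos(α−β) − 2d(sin α − sin β))/8 = 0.048129; p = 2π − arccos c = 4.760536 rad; φ = atan2(cos β − cos α, d + sin α − sin β) = 0.188153 rad; t = (φ − α + p/2) mod 2π = 5.446467 rad, q = (β − α − t + p) mod 2π = 0.155318 rad → L = 4.49·(5.446467 + 4.760536 + 0.155318) = 4.49·10.362322 = 46.526824 m
Shortest: RSR with L = 31.324217 m ≈ 31.3242 m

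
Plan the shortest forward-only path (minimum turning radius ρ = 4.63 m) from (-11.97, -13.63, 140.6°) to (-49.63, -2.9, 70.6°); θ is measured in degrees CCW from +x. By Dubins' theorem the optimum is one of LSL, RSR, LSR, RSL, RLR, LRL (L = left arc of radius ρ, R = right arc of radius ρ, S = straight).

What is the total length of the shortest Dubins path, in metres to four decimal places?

42.5784 m

Let ψ = atan2(Δy, Δx) = atan2(10.73, -37.66) = 164.0968° be the start→goal bearing.
Normalize: d = |goal − start| / ρ = 39.158760/4.63 = 8.457616, α = (θ_start − ψ) mod 360° = 336.5032° = 5.873089 rad, β = (θ_goal − ψ) mod 360° = 266.5032° = 4.651358 rad.
Common terms: sin α = -0.398698, cos α = 0.917082, sin β = -0.998138, cos β = -0.060993, cos(α−β) = 0.342020, d² = 71.531262. Work in radians in the unit-radius frame; every candidate has L = ρ·(t + p + q).
LSL: p² = 2 + d² − 2cos(α−β) + 2d(sin α − sin β) = 82.986890; p = √p² = 9.109714; φ = atan2(cos β − cos α, d + sin α − sin β) = -0.107574 rad; t = (φ − α) mod 2π = 0.302523 rad, q = (β − φ) mod 2π = 4.758932 rad → L = 4.63·(0.302523 + 9.109714 + 4.758932) = 4.63·14.171169 = 65.612512 m
RSR: p² = 2 + d² − 2cos(α−β) + 2d(sin β − sin α) = 62.707552; p = √p² = 7.918810; φ = atan2(cos α − cos β, d − sin α + sin β) = 0.123829 rad; t = (α − φ) mod 2π = 5.749259 rad, q = (φ − β) mod 2π = 1.755656 rad → L = 4.63·(5.749259 + 7.918810 + 1.755656) = 4.63·15.423726 = 71.411850 m
LSR: p² = d² − 2 + 2cos(α−β) + 2d(sin α + sin β) = 46.587494; p = √p² = 6.825503; φ = atan2(−cos α − cos β, d + sin α + sin β) − atan2(−2, p) = 0.164383 rad; t = (φ − α) mod 2π = 0.574480 rad, q = (φ − β) mod 2π = 1.796210 rad → L = 4.63·(0.574480 + 6.825503 + 1.796210) = 4.63·9.196193 = 42.578373 m
RSL: p² = d² − 2 + 2cos(α−β) − 2d(sin α + sin β) = 93.843109; p = √p² = 9.687265; φ = atan2(cos α + cos β, d − sin α − sin β) − atan2(2, p) = -0.116940 rad; t = (α − φ) mod 2π = 5.990029 rad, q = (β − φ) mod 2π = 4.768298 rad → L = 4.63·(5.990029 + 9.687265 + 4.768298) = 4.63·20.445593 = 94.663094 m
RLR: c = (6 − d² + 2cos(α−β) + 2d(sin α − sin β))/8 = -6.838444, |c| > 1 → infeasible
LRL: c = (6 − d² + 2cos(α−β) − 2d(sin α − sin β))/8 = -9.373361, |c| > 1 → infeasible
Shortest: LSR with L = 42.578373 m ≈ 42.5784 m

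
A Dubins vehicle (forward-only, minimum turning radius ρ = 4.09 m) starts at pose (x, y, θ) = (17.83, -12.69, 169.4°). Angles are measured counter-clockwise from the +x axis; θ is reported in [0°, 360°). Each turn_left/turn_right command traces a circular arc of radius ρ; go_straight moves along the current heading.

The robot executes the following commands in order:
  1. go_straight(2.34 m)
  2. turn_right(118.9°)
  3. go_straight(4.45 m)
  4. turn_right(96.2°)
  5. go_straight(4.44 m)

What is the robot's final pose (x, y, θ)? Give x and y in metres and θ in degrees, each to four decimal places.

set_pose: (x, y, θ) = (17.8300, -12.6900, 169.4000°), ρ = 4.09
go_straight(2.34): x += 2.34·cos θ, y += 2.34·sin θ → (15.5299, -12.2596, 169.4000°)
turn_right(118.9°): centre at ρ to the right, rotate −118.9° → (13.1263, -5.6378, 50.5000°)
go_straight(4.45): x += 4.45·cos θ, y += 4.45·sin θ → (15.9569, -2.2041, 50.5000°)
turn_right(96.2°): centre at ρ to the right, rotate −96.2° → (22.0400, -1.9491, -45.7000° ≡ 314.3000°)
go_straight(4.44): x += 4.44·cos θ, y += 4.44·sin θ → (25.1410, -5.1268, 314.3000°)

(25.1410, -5.1268, 314.3000°)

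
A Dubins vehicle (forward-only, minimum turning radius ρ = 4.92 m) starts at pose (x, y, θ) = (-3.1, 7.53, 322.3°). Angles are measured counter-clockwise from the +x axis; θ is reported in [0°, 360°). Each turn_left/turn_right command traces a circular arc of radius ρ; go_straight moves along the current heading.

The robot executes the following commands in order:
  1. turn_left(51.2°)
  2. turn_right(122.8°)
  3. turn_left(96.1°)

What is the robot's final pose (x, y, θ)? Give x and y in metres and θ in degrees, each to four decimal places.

(10.3693, -6.1876, 346.8000°)

set_pose: (x, y, θ) = (-3.1000, 7.5300, 322.3000°), ρ = 4.92
turn_left(51.2°): centre at ρ to the left, rotate +51.2° → (1.0573, 6.6388, 373.5000° ≡ 13.5000°)
turn_right(122.8°): centre at ρ to the right, rotate −122.8° → (6.8493, 0.2286, -109.3000° ≡ 250.7000°)
turn_left(96.1°): centre at ρ to the left, rotate +96.1° → (10.3693, -6.1876, 346.8000°)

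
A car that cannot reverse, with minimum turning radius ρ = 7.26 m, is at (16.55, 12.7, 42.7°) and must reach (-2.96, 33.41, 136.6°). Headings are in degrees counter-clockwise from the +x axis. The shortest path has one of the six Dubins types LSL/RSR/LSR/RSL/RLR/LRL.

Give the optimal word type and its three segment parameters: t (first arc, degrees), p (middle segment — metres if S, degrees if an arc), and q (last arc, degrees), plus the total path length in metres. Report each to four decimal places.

Let ψ = atan2(Δy, Δx) = atan2(20.71, -19.51) = 133.2910° be the start→goal bearing.
Normalize: d = |goal − start| / ρ = 28.452490/7.26 = 3.919076, α = (θ_start − ψ) mod 360° = 269.4090° = 4.702073 rad, β = (θ_goal − ψ) mod 360° = 3.3090° = 0.057752 rad.
Common terms: sin α = -0.999947, cos α = -0.010315, sin β = 0.057720, cos β = 0.998333, cos(α−β) = -0.068015, d² = 15.359155. Work in radians in the unit-radius frame; every candidate has L = ρ·(t + p + q).
LSL: p² = 2 + d² − 2cos(α−β) + 2d(sin α − sin β) = 9.205031; p = √p² = 3.033979; φ = atan2(cos β − cos α, d + sin α − sin β) = 0.338901 rad; t = (φ − α) mod 2π = 1.920013 rad, q = (β − φ) mod 2π = 6.002037 rad → L = 7.26·(1.920013 + 3.033979 + 6.002037) = 7.26·10.956029 = 79.540770 m
RSR: p² = 2 + d² − 2cos(α−β) + 2d(sin β − sin α) = 25.785340; p = √p² = 5.077927; φ = atan2(cos α − cos β, d − sin α + sin β) = -0.199964 rad; t = (α − φ) mod 2π = 4.902037 rad, q = (φ − β) mod 2π = 6.025469 rad → L = 7.26·(4.902037 + 5.077927 + 6.025469) = 7.26·16.005433 = 116.199445 m
LSR: p² = d² − 2 + 2cos(α−β) + 2d(sin α + sin β) = 5.837810; p = √p² = 2.416156; φ = atan2(−cos α − cos β, d + sin α + sin β) − atan2(−2, p) = 0.370980 rad; t = (φ − α) mod 2π = 1.952092 rad, q = (φ − β) mod 2π = 0.313228 rad → L = 7.26·(1.952092 + 2.416156 + 0.313228) = 7.26·4.681476 = 33.987518 m
RSL: p² = d² − 2 + 2cos(α−β) − 2d(sin α + sin β) = 20.608439; p = √p² = 4.539652; φ = atan2(cos α + cos β, d − sin α − sin β) − atan2(2, p) = -0.214468 rad; t = (α − φ) mod 2π = 4.916541 rad, q = (β − φ) mod 2π = 0.272220 rad → L = 7.26·(4.916541 + 4.539652 + 0.272220) = 7.26·9.728413 = 70.628279 m
RLR: c = (6 − d² + 2cos(α−β) + 2d(sin α − sin β))/8 = -2.223168, |c| > 1 → infeasible
LRL: c = (6 − d² + 2cos(α−β) − 2d(sin α − sin β))/8 = -0.150629; p = 2π − arccos c = 4.561185 rad; φ = atan2(cos β − cos α, d + sin α − sin β) = 0.338901 rad; t = (φ − α + p/2) mod 2π = 4.200605 rad, q = (β − α − t + p) mod 2π = 1.999444 rad → L = 7.26·(4.200605 + 4.561185 + 1.999444) = 7.26·10.761233 = 78.126554 m
Shortest: LSR with L = 33.987518 m ≈ 33.9875 m
Convert LSR to answer units (arcs ×180/π): t = 1.952092·180/π = 111.8466°, p = ρ·p = 7.26·2.416156 = 17.5413 m, q = 0.313228·180/π = 17.9466°, L = 33.9875 m.

LSR: t = 111.8466°, p = 17.5413 m, q = 17.9466°, L = 33.9875 m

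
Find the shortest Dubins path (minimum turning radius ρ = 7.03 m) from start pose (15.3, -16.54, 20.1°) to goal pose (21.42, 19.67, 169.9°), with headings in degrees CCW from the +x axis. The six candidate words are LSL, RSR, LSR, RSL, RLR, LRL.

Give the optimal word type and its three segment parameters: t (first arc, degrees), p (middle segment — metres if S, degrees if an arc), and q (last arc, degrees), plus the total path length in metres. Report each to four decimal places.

LSL: t = 52.0564°, p = 23.8336 m, q = 97.7436°, L = 42.2136 m

Let ψ = atan2(Δy, Δx) = atan2(36.21, 6.12) = 80.4069° be the start→goal bearing.
Normalize: d = |goal − start| / ρ = 36.723541/7.03 = 5.223832, α = (θ_start − ψ) mod 360° = 299.6931° = 5.230632 rad, β = (θ_goal − ψ) mod 360° = 89.4931° = 1.561950 rad.
Common terms: sin α = -0.868691, cos α = 0.495355, sin β = 0.999961, cos β = 0.008846, cos(α−β) = -0.864275, d² = 27.288425. Work in radians in the unit-radius frame; every candidate has L = ρ·(t + p + q).
LSL: p² = 2 + d² − 2cos(α−β) + 2d(sin α − sin β) = 11.493927; p = √p² = 3.390269; φ = atan2(cos β − cos α, d + sin α − sin β) = -0.143998 rad; t = (φ − α) mod 2π = 0.908555 rad, q = (β − φ) mod 2π = 1.705948 rad → L = 7.03·(0.908555 + 3.390269 + 1.705948) = 7.03·6.004773 = 42.213552 m
RSR: p² = 2 + d² − 2cos(α−β) + 2d(sin β − sin α) = 50.540021; p = √p² = 7.109151; φ = atan2(cos α − cos β, d − sin α + sin β) = 0.068488 rad; t = (α − φ) mod 2π = 5.162144 rad, q = (φ − β) mod 2π = 4.789723 rad → L = 7.03·(5.162144 + 7.109151 + 4.789723) = 7.03·17.061018 = 119.938956 m
LSR: p² = d² − 2 + 2cos(α−β) + 2d(sin α + sin β) = 24.931340; p = √p² = 4.993129; φ = atan2(−cos α − cos β, d + sin α + sin β) − atan2(−2, p) = 0.287104 rad; t = (φ − α) mod 2π = 1.339658 rad, q = (φ − β) mod 2π = 5.008340 rad → L = 7.03·(1.339658 + 4.993129 + 5.008340) = 7.03·11.341126 = 79.728119 m
RSL: p² = d² − 2 + 2cos(α−β) − 2d(sin α + sin β) = 22.188410; p = √p² = 4.710458; φ = atan2(cos α + cos β, d − sin α − sin β) − atan2(2, p) = -0.302835 rad; t = (α − φ) mod 2π = 5.533467 rad, q = (β − φ) mod 2π = 1.864785 rad → L = 7.03·(5.533467 + 4.710458 + 1.864785) = 7.03·12.108710 = 85.124230 m
RLR: c = (6 − d² + 2cos(α−β) + 2d(sin α − sin β))/8 = -5.317503, |c| > 1 → infeasible
LRL: c = (6 − d² + 2cos(α−β) − 2d(sin α − sin β))/8 = -0.436741; p = 2π − arccos c = 4.260416 rad; φ = atan2(cos β − cos α, d + sin α − sin β) = -0.143998 rad; t = (φ − α + p/2) mod 2π = 3.038763 rad, q = (β − α − t + p) mod 2π = 3.836157 rad → L = 7.03·(3.038763 + 4.260416 + 3.836157) = 7.03·11.135336 = 78.281412 m
Shortest: LSL with L = 42.213552 m ≈ 42.2136 m
Convert LSL to answer units (arcs ×180/π): t = 0.908555·180/π = 52.0564°, p = ρ·p = 7.03·3.390269 = 23.8336 m, q = 1.705948·180/π = 97.7436°, L = 42.2136 m.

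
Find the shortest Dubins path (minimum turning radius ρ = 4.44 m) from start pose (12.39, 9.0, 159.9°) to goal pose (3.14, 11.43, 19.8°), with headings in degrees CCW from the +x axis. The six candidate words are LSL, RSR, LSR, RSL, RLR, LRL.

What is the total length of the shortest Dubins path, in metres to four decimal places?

Let ψ = atan2(Δy, Δx) = atan2(2.43, -9.25) = 165.2808° be the start→goal bearing.
Normalize: d = |goal − start| / ρ = 9.563859/4.44 = 2.154022, α = (θ_start − ψ) mod 360° = 354.6192° = 6.189272 rad, β = (θ_goal − ψ) mod 360° = 214.5192° = 3.744066 rad.
Common terms: sin α = -0.093775, cos α = 0.995593, sin β = -0.566682, cos β = -0.823937, cos(α−β) = -0.767165, d² = 4.639812. Work in radians in the unit-radius frame; every candidate has L = ρ·(t + p + q).
LSL: p² = 2 + d² − 2cos(α−β) + 2d(sin α − sin β) = 10.211446; p = √p² = 3.195535; φ = atan2(cos β − cos α, d + sin α − sin β) = -0.605773 rad; t = (φ − α) mod 2π = 5.771326 rad, q = (β − φ) mod 2π = 4.349839 rad → L = 4.44·(5.771326 + 3.195535 + 4.349839) = 4.44·13.316700 = 59.126146 m
RSR: p² = 2 + d² − 2cos(α−β) + 2d(sin β − sin α) = 6.136839; p = √p² = 2.477264; φ = atan2(cos α − cos β, d − sin α + sin β) = 0.824917 rad; t = (α − φ) mod 2π = 5.364355 rad, q = (φ − β) mod 2π = 3.364037 rad → L = 4.44·(5.364355 + 2.477264 + 3.364037) = 4.44·11.205656 = 49.753113 m
LSR: p² = d² − 2 + 2cos(α−β) + 2d(sin α + sin β) = -1.739797 < 0 → infeasible
RSL: p² = d² − 2 + 2cos(α−β) − 2d(sin α + sin β) = 3.950761; p = √p² = 1.987652; φ = atan2(cos α + cos β, d − sin α − sin β) − atan2(2, p) = -0.727580 rad; t = (α − φ) mod 2π = 0.633666 rad, q = (β − φ) mod 2π = 4.471645 rad → L = 4.44·(0.633666 + 1.987652 + 4.471645) = 4.44·7.092964 = 31.492759 m
RLR: c = (6 − d² + 2cos(α−β) + 2d(sin α − sin β))/8 = 0.232895; p = 2π − arccos c = 4.947443 rad; φ = atan2(cos α − cos β, d − sin α + sin β) = 0.824917 rad; t = (α − φ + p/2) mod 2π = 1.554891 rad, q = (α − β − t + p) mod 2π = 5.837758 rad → L = 4.44·(1.554891 + 4.947443 + 5.837758) = 4.44·12.340091 = 54.790006 m
LRL: c = (6 − d² + 2cos(α−β) − 2d(sin α − sin β))/8 = -0.276431; p = 2π − arccos c = 4.432311 rad; φ = atan2(cos β − cos α, d + sin α − sin β) = -0.605773 rad; t = (φ − α + p/2) mod 2π = 1.704296 rad, q = (β − α − t + p) mod 2π = 0.282809 rad → L = 4.44·(1.704296 + 4.432311 + 0.282809) = 4.44·6.419416 = 28.502205 m
Shortest: LRL with L = 28.502205 m ≈ 28.5022 m

28.5022 m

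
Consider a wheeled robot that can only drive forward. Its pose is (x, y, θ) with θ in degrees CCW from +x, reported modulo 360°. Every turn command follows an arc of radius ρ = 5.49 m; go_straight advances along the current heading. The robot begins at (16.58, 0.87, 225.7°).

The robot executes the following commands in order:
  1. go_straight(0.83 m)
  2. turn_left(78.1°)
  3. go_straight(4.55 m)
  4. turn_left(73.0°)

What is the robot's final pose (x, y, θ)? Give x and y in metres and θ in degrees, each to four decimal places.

set_pose: (x, y, θ) = (16.5800, 0.8700, 225.7000°), ρ = 5.49
go_straight(0.83): x += 0.83·cos θ, y += 0.83·sin θ → (16.0003, 0.2760, 225.7000°)
turn_left(78.1°): centre at ρ to the left, rotate +78.1° → (15.3674, -6.6124, 303.8000°)
go_straight(4.55): x += 4.55·cos θ, y += 4.55·sin θ → (17.8985, -10.3934, 303.8000°)
turn_left(73.0°): centre at ρ to the left, rotate +73.0° → (24.0474, -12.5950, 376.8000° ≡ 16.8000°)

(24.0474, -12.5950, 16.8000°)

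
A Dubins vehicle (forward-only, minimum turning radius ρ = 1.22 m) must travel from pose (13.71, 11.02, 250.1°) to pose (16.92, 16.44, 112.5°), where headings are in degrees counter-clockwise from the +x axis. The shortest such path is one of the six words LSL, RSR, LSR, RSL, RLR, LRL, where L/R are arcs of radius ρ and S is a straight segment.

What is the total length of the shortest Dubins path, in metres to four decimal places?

10.1849 m

Let ψ = atan2(Δy, Δx) = atan2(5.42, 3.21) = 59.3638° be the start→goal bearing.
Normalize: d = |goal − start| / ρ = 6.299246/1.22 = 5.163316, α = (θ_start − ψ) mod 360° = 190.7362° = 3.328974 rad, β = (θ_goal − ψ) mod 360° = 53.1362° = 0.927401 rad.
Common terms: sin α = -0.186287, cos α = -0.982495, sin β = 0.800064, cos β = 0.599915, cos(α−β) = -0.738455, d² = 26.659836. Work in radians in the unit-radius frame; every candidate has L = ρ·(t + p + q).
LSL: p² = 2 + d² − 2cos(α−β) + 2d(sin α − sin β) = 19.951066; p = √p² = 4.466662; φ = atan2(cos β − cos α, d + sin α − sin β) = 0.362135 rad; t = (φ − α) mod 2π = 3.316346 rad, q = (β − φ) mod 2π = 0.565266 rad → L = 1.22·(3.316346 + 4.466662 + 0.565266) = 1.22·8.348274 = 10.184894 m
RSR: p² = 2 + d² − 2cos(α−β) + 2d(sin β − sin α) = 40.322427; p = √p² = 6.349994; φ = atan2(cos α − cos β, d − sin α + sin β) = -0.251853 rad; t = (α − φ) mod 2π = 3.580827 rad, q = (φ − β) mod 2π = 5.103931 rad → L = 1.22·(3.580827 + 6.349994 + 5.103931) = 1.22·15.034753 = 18.342398 m
LSR: p² = d² − 2 + 2cos(α−β) + 2d(sin α + sin β) = 29.521171; p = √p² = 5.433339; φ = atan2(−cos α − cos β, d + sin α + sin β) − atan2(−2, p) = 0.418833 rad; t = (φ − α) mod 2π = 3.373044 rad, q = (φ − β) mod 2π = 5.774617 rad → L = 1.22·(3.373044 + 5.433339 + 5.774617) = 1.22·14.581000 = 17.788819 m
RSL: p² = d² − 2 + 2cos(α−β) − 2d(sin α + sin β) = 16.844680; p = √p² = 4.104227; φ = atan2(cos α + cos β, d − sin α − sin β) − atan2(2, p) = -0.537333 rad; t = (α − φ) mod 2π = 3.866307 rad, q = (β − φ) mod 2π = 1.464734 rad → L = 1.22·(3.866307 + 4.104227 + 1.464734) = 1.22·9.435268 = 11.511027 m
RLR: c = (6 − d² + 2cos(α−β) + 2d(sin α − sin β))/8 = -4.040303, |c| > 1 → infeasible
LRL: c = (6 − d² + 2cos(α−β) − 2d(sin α − sin β))/8 = -1.493883, |c| > 1 → infeasible
Shortest: LSL with L = 10.184894 m ≈ 10.1849 m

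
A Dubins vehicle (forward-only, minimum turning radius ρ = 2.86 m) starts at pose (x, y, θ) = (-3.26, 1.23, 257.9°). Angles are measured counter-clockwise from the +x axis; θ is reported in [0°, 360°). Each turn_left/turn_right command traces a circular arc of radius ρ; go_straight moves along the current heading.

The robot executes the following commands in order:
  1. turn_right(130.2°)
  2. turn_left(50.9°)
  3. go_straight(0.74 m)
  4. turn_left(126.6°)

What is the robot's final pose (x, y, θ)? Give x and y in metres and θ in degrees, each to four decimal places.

(-13.6591, -3.2989, 305.2000°)

set_pose: (x, y, θ) = (-3.2600, 1.2300, 257.9000°), ρ = 2.86
turn_right(130.2°): centre at ρ to the right, rotate −130.2° → (-8.3194, 0.0805, 127.7000°)
turn_left(50.9°): centre at ρ to the left, rotate +50.9° → (-10.5124, 1.1907, 178.6000°)
go_straight(0.74): x += 0.74·cos θ, y += 0.74·sin θ → (-11.2522, 1.2088, 178.6000°)
turn_left(126.6°): centre at ρ to the left, rotate +126.6° → (-13.6591, -3.2989, 305.2000°)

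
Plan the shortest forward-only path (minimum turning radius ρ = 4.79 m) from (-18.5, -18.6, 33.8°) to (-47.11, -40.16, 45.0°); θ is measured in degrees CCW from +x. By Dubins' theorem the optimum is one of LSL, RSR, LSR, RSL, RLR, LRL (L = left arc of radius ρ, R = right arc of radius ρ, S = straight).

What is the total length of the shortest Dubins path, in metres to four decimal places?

Let ψ = atan2(Δy, Δx) = atan2(-21.56, -28.61) = -142.9990° be the start→goal bearing.
Normalize: d = |goal − start| / ρ = 35.824094/4.79 = 7.478934, α = (θ_start − ψ) mod 360° = 176.7990° = 3.085724 rad, β = (θ_goal − ψ) mod 360° = 187.9990° = 3.281201 rad.
Common terms: sin α = 0.055840, cos α = -0.998440, sin β = -0.139155, cos β = -0.990271, cos(α−β) = 0.980955, d² = 55.934454. Work in radians in the unit-radius frame; every candidate has L = ρ·(t + p + q).
LSL: p² = 2 + d² − 2cos(α−β) + 2d(sin α − sin β) = 58.889249; p = √p² = 7.673933; φ = atan2(cos β − cos α, d + sin α − sin β) = 0.001065 rad; t = (φ − α) mod 2π = 3.198526 rad, q = (β − φ) mod 2π = 3.280136 rad → L = 4.79·(3.198526 + 7.673933 + 3.280136) = 4.79·14.152595 = 67.790931 m
RSR: p² = 2 + d² − 2cos(α−β) + 2d(sin β − sin α) = 53.055838; p = √p² = 7.283944; φ = atan2(cos α − cos β, d − sin α + sin β) = -0.001122 rad; t = (α − φ) mod 2π = 3.086845 rad, q = (φ − β) mod 2π = 3.000863 rad → L = 4.79·(3.086845 + 7.283944 + 3.000863) = 4.79·13.371652 = 64.050214 m
LSR: p² = d² − 2 + 2cos(α−β) + 2d(sin α + sin β) = 54.650145; p = √p² = 7.392574; φ = atan2(−cos α − cos β, d + sin α + sin β) − atan2(−2, p) = 0.526907 rad; t = (φ − α) mod 2π = 3.724368 rad, q = (φ − β) mod 2π = 3.528891 rad → L = 4.79·(3.724368 + 7.392574 + 3.528891) = 4.79·14.645833 = 70.153539 m
RSL: p² = d² − 2 + 2cos(α−β) − 2d(sin α + sin β) = 57.142583; p = √p² = 7.559271; φ = atan2(cos α + cos β, d − sin α − sin β) − atan2(2, p) = -0.515805 rad; t = (α − φ) mod 2π = 3.601529 rad, q = (β − φ) mod 2π = 3.797006 rad → L = 4.79·(3.601529 + 7.559271 + 3.797006) = 4.79·14.957807 = 71.647894 m
RLR: c = (6 − d² + 2cos(α−β) + 2d(sin α − sin β))/8 = -5.631980, |c| > 1 → infeasible
LRL: c = (6 − d² + 2cos(α−β) − 2d(sin α − sin β))/8 = -6.361156, |c| > 1 → infeasible
Shortest: RSR with L = 64.050214 m ≈ 64.0502 m

64.0502 m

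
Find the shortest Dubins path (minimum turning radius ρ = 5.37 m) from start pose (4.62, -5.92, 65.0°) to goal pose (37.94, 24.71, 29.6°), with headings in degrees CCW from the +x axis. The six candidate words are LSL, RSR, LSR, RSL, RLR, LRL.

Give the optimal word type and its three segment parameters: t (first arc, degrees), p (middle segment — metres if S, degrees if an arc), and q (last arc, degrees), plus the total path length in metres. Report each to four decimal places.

RSR: t = 22.7743°, p = 42.0060 m, q = 12.6257°, L = 45.3239 m

Let ψ = atan2(Δy, Δx) = atan2(30.63, 33.32) = 42.5913° be the start→goal bearing.
Normalize: d = |goal − start| / ρ = 45.259466/5.37 = 8.428206, α = (θ_start − ψ) mod 360° = 22.4087° = 0.391105 rad, β = (θ_goal − ψ) mod 360° = 347.0087° = 6.056444 rad.
Common terms: sin α = 0.381210, cos α = 0.924488, sin β = -0.224804, cos β = 0.974404, cos(α−β) = 0.815128, d² = 71.034657. Work in radians in the unit-radius frame; every candidate has L = ρ·(t + p + q).
LSL: p² = 2 + d² − 2cos(α−β) + 2d(sin α − sin β) = 81.619621; p = √p² = 9.034358; φ = atan2(cos β − cos α, d + sin α − sin β) = 0.005525 rad; t = (φ − α) mod 2π = 5.897605 rad, q = (β − φ) mod 2π = 6.050919 rad → L = 5.37·(5.897605 + 9.034358 + 6.050919) = 5.37·20.982882 = 112.678076 m
RSR: p² = 2 + d² − 2cos(α−β) + 2d(sin β − sin α) = 61.189182; p = √p² = 7.822351; φ = atan2(cos α − cos β, d − sin α + sin β) = -0.006381 rad; t = (α − φ) mod 2π = 0.397486 rad, q = (φ − β) mod 2π = 0.220360 rad → L = 5.37·(0.397486 + 7.822351 + 0.220360) = 5.37·8.440198 = 45.323863 m
LSR: p² = d² − 2 + 2cos(α−β) + 2d(sin α + sin β) = 73.301371; p = √p² = 8.561622; φ = atan2(−cos α − cos β, d + sin α + sin β) − atan2(−2, p) = 0.011793 rad; t = (φ − α) mod 2π = 5.903874 rad, q = (φ − β) mod 2π = 0.238535 rad → L = 5.37·(5.903874 + 8.561622 + 0.238535) = 5.37·14.704030 = 78.960643 m
RSL: p² = d² − 2 + 2cos(α−β) − 2d(sin α + sin β) = 68.028454; p = √p² = 8.247936; φ = atan2(cos α + cos β, d − sin α − sin β) − atan2(2, p) = -0.012241 rad; t = (α − φ) mod 2π = 0.403346 rad, q = (β − φ) mod 2π = 6.068685 rad → L = 5.37·(0.403346 + 8.247936 + 6.068685) = 5.37·14.719967 = 79.046222 m
RLR: c = (6 − d² + 2cos(α−β) + 2d(sin α − sin β))/8 = -6.648648, |c| > 1 → infeasible
LRL: c = (6 − d² + 2cos(α−β) − 2d(sin α − sin β))/8 = -9.202453, |c| > 1 → infeasible
Shortest: RSR with L = 45.323863 m ≈ 45.3239 m
Convert RSR to answer units (arcs ×180/π): t = 0.397486·180/π = 22.7743°, p = ρ·p = 5.37·7.822351 = 42.0060 m, q = 0.220360·180/π = 12.6257°, L = 45.3239 m.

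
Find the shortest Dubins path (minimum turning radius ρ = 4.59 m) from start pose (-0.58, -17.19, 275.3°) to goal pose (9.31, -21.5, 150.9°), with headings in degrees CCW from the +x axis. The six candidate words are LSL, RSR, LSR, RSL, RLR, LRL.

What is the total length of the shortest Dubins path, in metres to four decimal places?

28.1477 m

Let ψ = atan2(Δy, Δx) = atan2(-4.31, 9.89) = -23.5473° be the start→goal bearing.
Normalize: d = |goal − start| / ρ = 10.788336/4.59 = 2.350400, α = (θ_start − ψ) mod 360° = 298.8473° = 5.215869 rad, β = (θ_goal − ψ) mod 360° = 174.4473° = 3.044679 rad.
Common terms: sin α = -0.875909, cos α = 0.482476, sin β = 0.096762, cos β = -0.995308, cos(α−β) = -0.564967, d² = 5.524380. Work in radians in the unit-radius frame; every candidate has L = ρ·(t + p + q).
LSL: p² = 2 + d² − 2cos(α−β) + 2d(sin α − sin β) = 4.081984; p = √p² = 2.020392; φ = atan2(cos β − cos α, d + sin α − sin β) = -0.820423 rad; t = (φ − α) mod 2π = 0.246894 rad, q = (β − φ) mod 2π = 3.865102 rad → L = 4.59·(0.246894 + 2.020392 + 3.865102) = 4.59·6.132388 = 28.147660 m
RSR: p² = 2 + d² − 2cos(α−β) + 2d(sin β − sin α) = 13.226645; p = √p² = 3.636845; φ = atan2(cos α − cos β, d − sin α + sin β) = 0.418441 rad; t = (α − φ) mod 2π = 4.797427 rad, q = (φ − β) mod 2π = 3.656947 rad → L = 4.59·(4.797427 + 3.636845 + 3.656947) = 4.59·12.091220 = 55.498702 m
LSR: p² = d² − 2 + 2cos(α−β) + 2d(sin α + sin β) = -1.268169 < 0 → infeasible
RSL: p² = d² − 2 + 2cos(α−β) − 2d(sin α + sin β) = 6.057061; p = √p² = 2.461110; φ = atan2(cos α + cos β, d − sin α − sin β) − atan2(2, p) = -0.844826 rad; t = (α − φ) mod 2π = 6.060695 rad, q = (β − φ) mod 2π = 3.889505 rad → L = 4.59·(6.060695 + 2.461110 + 3.889505) = 4.59·12.411309 = 56.967910 m
RLR: c = (6 − d² + 2cos(α−β) + 2d(sin α − sin β))/8 = -0.653331; p = 2π − arccos c = 4.000413 rad; φ = atan2(cos α − cos β, d − sin α + sin β) = 0.418441 rad; t = (α − φ + p/2) mod 2π = 0.514449 rad, q = (α − β − t + p) mod 2π = 5.657154 rad → L = 4.59·(0.514449 + 4.000413 + 5.657154) = 4.59·10.172017 = 46.689556 m
LRL: c = (6 − d² + 2cos(α−β) − 2d(sin α − sin β))/8 = 0.489752; p = 2π − arccos c = 5.224194 rad; φ = atan2(cos β − cos α, d + sin α − sin β) = -0.820423 rad; t = (φ − α + p/2) mod 2π = 2.858991 rad, q = (β − α − t + p) mod 2π = 0.194014 rad → L = 4.59·(2.858991 + 5.224194 + 0.194014) = 4.59·8.277199 = 37.992343 m
Shortest: LSL with L = 28.147660 m ≈ 28.1477 m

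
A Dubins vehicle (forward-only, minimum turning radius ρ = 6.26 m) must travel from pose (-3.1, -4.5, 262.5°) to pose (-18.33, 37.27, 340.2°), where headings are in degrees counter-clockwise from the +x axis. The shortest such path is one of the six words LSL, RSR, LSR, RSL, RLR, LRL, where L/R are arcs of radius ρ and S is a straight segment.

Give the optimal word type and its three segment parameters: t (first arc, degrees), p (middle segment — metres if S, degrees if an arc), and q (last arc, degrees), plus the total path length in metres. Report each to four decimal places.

Let ψ = atan2(Δy, Δx) = atan2(41.77, -15.23) = 110.0327° be the start→goal bearing.
Normalize: d = |goal − start| / ρ = 44.459935/6.26 = 7.102226, α = (θ_start − ψ) mod 360° = 152.4673° = 2.661057 rad, β = (θ_goal − ψ) mod 360° = 230.1673° = 4.017178 rad.
Common terms: sin α = 0.462254, cos α = -0.886748, sin β = -0.767919, cos β = -0.640547, cos(α−β) = 0.213030, d² = 50.441614. Work in radians in the unit-radius frame; every candidate has L = ρ·(t + p + q).
LSL: p² = 2 + d² − 2cos(α−β) + 2d(sin α − sin β) = 69.489482; p = √p² = 8.336035; φ = atan2(cos β − cos α, d + sin α − sin β) = 0.029539 rad; t = (φ − α) mod 2π = 3.651667 rad, q = (β − φ) mod 2π = 3.987639 rad → L = 6.26·(3.651667 + 8.336035 + 3.987639) = 6.26·15.975341 = 100.005636 m
RSR: p² = 2 + d² − 2cos(α−β) + 2d(sin β − sin α) = 34.541625; p = √p² = 5.877212; φ = atan2(cos α − cos β, d − sin α + sin β) = -0.041903 rad; t = (α − φ) mod 2π = 2.702960 rad, q = (φ − β) mod 2π = 2.224104 rad → L = 6.26·(2.702960 + 5.877212 + 2.224104) = 6.26·10.804277 = 67.634773 m
LSR: p² = d² − 2 + 2cos(α−β) + 2d(sin α + sin β) = 44.525877; p = √p² = 6.672771; φ = atan2(−cos α − cos β, d + sin α + sin β) − atan2(−2, p) = 0.512249 rad; t = (φ − α) mod 2π = 4.134377 rad, q = (φ − β) mod 2π = 2.778256 rad → L = 6.26·(4.134377 + 6.672771 + 2.778256) = 6.26·13.585405 = 85.044632 m
RSL: p² = d² − 2 + 2cos(α−β) − 2d(sin α + sin β) = 53.209473; p = √p² = 7.294482; φ = atan2(cos α + cos β, d − sin α − sin β) − atan2(2, p) = -0.470926 rad; t = (α − φ) mod 2π = 3.131983 rad, q = (β − φ) mod 2π = 4.488104 rad → L = 6.26·(3.131983 + 7.294482 + 4.488104) = 6.26·14.914570 = 93.365206 m
RLR: c = (6 − d² + 2cos(α−β) + 2d(sin α − sin β))/8 = -3.317703, |c| > 1 → infeasible
LRL: c = (6 − d² + 2cos(α−β) − 2d(sin α − sin β))/8 = -7.686185, |c| > 1 → infeasible
Shortest: RSR with L = 67.634773 m ≈ 67.6348 m
Convert RSR to answer units (arcs ×180/π): t = 2.702960·180/π = 154.8682°, p = ρ·p = 6.26·5.877212 = 36.7913 m, q = 2.224104·180/π = 127.4318°, L = 67.6348 m.

RSR: t = 154.8682°, p = 36.7913 m, q = 127.4318°, L = 67.6348 m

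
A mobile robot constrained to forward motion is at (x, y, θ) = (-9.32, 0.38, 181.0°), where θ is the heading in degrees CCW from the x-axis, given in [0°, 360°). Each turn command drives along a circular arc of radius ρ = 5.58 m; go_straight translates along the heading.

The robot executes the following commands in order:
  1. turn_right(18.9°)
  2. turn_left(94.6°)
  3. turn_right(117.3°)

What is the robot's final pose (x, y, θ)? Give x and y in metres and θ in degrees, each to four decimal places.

(-27.3395, -6.3300, 139.4000°)

set_pose: (x, y, θ) = (-9.3200, 0.3800, 181.0000°), ρ = 5.58
turn_right(18.9°): centre at ρ to the right, rotate −18.9° → (-11.1324, 0.6493, 162.1000°)
turn_left(94.6°): centre at ρ to the left, rotate +94.6° → (-18.2778, -3.3770, 256.7000°)
turn_right(117.3°): centre at ρ to the right, rotate −117.3° → (-27.3395, -6.3300, 139.4000°)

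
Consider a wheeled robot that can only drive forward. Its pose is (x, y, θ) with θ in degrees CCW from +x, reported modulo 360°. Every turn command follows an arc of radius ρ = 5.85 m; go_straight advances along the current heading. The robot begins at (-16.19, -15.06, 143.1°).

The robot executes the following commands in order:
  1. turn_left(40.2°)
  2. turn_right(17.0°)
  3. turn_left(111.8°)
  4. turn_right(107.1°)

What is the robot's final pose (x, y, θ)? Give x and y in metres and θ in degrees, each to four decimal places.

set_pose: (x, y, θ) = (-16.1900, -15.0600, 143.1000°), ρ = 5.85
turn_left(40.2°): centre at ρ to the left, rotate +40.2° → (-20.0392, -13.8979, 183.3000°)
turn_right(17.0°): centre at ρ to the right, rotate −17.0° → (-21.7615, -13.7411, 166.3000°)
turn_left(111.8°): centre at ρ to the left, rotate +111.8° → (-28.9386, -20.2490, 278.1000°)
turn_right(107.1°): centre at ρ to the right, rotate −107.1° → (-35.6454, -26.8512, 171.0000°)

(-35.6454, -26.8512, 171.0000°)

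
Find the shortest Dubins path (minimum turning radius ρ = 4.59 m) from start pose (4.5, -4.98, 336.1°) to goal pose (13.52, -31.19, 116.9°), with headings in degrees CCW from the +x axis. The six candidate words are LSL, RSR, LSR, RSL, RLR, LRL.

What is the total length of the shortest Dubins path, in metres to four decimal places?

Let ψ = atan2(Δy, Δx) = atan2(-26.21, 9.02) = -71.0094° be the start→goal bearing.
Normalize: d = |goal − start| / ρ = 27.718667/4.59 = 6.038925, α = (θ_start − ψ) mod 360° = 47.1094° = 0.822215 rad, β = (θ_goal − ψ) mod 360° = 187.9094° = 3.279638 rad.
Common terms: sin α = 0.732655, cos α = 0.680600, sin β = -0.137608, cos β = -0.990487, cos(α−β) = -0.774944, d² = 36.468618. Work in radians in the unit-radius frame; every candidate has L = ρ·(t + p + q).
LSL: p² = 2 + d² − 2cos(α−β) + 2d(sin α − sin β) = 50.529409; p = √p² = 7.108404; φ = atan2(cos β − cos α, d + sin α − sin β) = -0.237307 rad; t = (φ − α) mod 2π = 5.223663 rad, q = (β − φ) mod 2π = 3.516945 rad → L = 4.59·(5.223663 + 7.108404 + 3.516945) = 4.59·15.849013 = 72.746970 m
RSR: p² = 2 + d² − 2cos(α−β) + 2d(sin β − sin α) = 29.507606; p = √p² = 5.432090; φ = atan2(cos α − cos β, d − sin α + sin β) = 0.312704 rad; t = (α − φ) mod 2π = 0.509511 rad, q = (φ − β) mod 2π = 3.316251 rad → L = 4.59·(0.509511 + 5.432090 + 3.316251) = 4.59·9.257852 = 42.493541 m
LSR: p² = d² − 2 + 2cos(α−β) + 2d(sin α + sin β) = 40.105622; p = √p² = 6.332900; φ = atan2(−cos α − cos β, d + sin α + sin β) − atan2(−2, p) = 0.352577 rad; t = (φ − α) mod 2π = 5.813547 rad, q = (φ − β) mod 2π = 3.356124 rad → L = 4.59·(5.813547 + 6.332900 + 3.356124) = 4.59·15.502571 = 71.156800 m
RSL: p² = d² − 2 + 2cos(α−β) − 2d(sin α + sin β) = 25.731837; p = √p² = 5.072656; φ = atan2(cos α + cos β, d − sin α − sin β) − atan2(2, p) = -0.432420 rad; t = (α − φ) mod 2π = 1.254635 rad, q = (β − φ) mod 2π = 3.712058 rad → L = 4.59·(1.254635 + 5.072656 + 3.712058) = 4.59·10.039349 = 46.080613 m
RLR: c = (6 − d² + 2cos(α−β) + 2d(sin α − sin β))/8 = -2.688451, |c| > 1 → infeasible
LRL: c = (6 − d² + 2cos(α−β) − 2d(sin α − sin β))/8 = -5.316176, |c| > 1 → infeasible
Shortest: RSR with L = 42.493541 m ≈ 42.4935 m

42.4935 m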